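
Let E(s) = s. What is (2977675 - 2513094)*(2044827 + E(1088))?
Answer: 950493236615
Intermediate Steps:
(2977675 - 2513094)*(2044827 + E(1088)) = (2977675 - 2513094)*(2044827 + 1088) = 464581*2045915 = 950493236615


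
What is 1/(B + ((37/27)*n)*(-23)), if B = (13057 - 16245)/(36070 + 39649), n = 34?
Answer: -2044413/2190939622 ≈ -0.00093312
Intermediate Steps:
B = -3188/75719 ≈ -0.042103
1/(B + ((37/27)*n)*(-23)) = 1/(-3188/75719 + ((37/27)*34)*(-23)) = 1/(-3188/75719 + (1258/27)*(-23)) = 1/(-3188/75719 - 28934/27) = 1/(-2190939622/2044413) = -2044413/2190939622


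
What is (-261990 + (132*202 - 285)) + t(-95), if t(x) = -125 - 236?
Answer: -235972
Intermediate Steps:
t(x) = -361
(-261990 + (132*202 - 285)) + t(-95) = (-261990 + (132*202 - 285)) - 361 = (-261990 + (26664 - 285)) - 361 = (-261990 + 26379) - 361 = -235611 - 361 = -235972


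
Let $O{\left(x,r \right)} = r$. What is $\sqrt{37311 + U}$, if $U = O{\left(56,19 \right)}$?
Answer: $\sqrt{37330} \approx 193.21$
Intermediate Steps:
$U = 19$
$\sqrt{37311 + U} = \sqrt{37311 + 19} = \sqrt{37330}$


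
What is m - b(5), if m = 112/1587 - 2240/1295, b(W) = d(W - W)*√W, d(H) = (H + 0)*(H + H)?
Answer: -97424/58719 ≈ -1.6592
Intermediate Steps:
d(H) = 2*H² (d(H) = H*(2*H) = 2*H²)
b(W) = 0 (b(W) = (2*(W - W)²)*√W = (2*0²)*√W = (2*0)*√W = 0*√W = 0)
m = -97424/58719 (m = 112*(1/1587) - 2240*1/1295 = 112/1587 - 64/37 = -97424/58719 ≈ -1.6592)
m - b(5) = -97424/58719 - 1*0 = -97424/58719 + 0 = -97424/58719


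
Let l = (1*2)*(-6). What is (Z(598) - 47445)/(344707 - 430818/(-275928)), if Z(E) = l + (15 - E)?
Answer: -2209263520/15852457319 ≈ -0.13936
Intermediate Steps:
l = -12 (l = 2*(-6) = -12)
Z(E) = 3 - E (Z(E) = -12 + (15 - E) = 3 - E)
(Z(598) - 47445)/(344707 - 430818/(-275928)) = ((3 - 1*598) - 47445)/(344707 - 430818/(-275928)) = ((3 - 598) - 47445)/(344707 - 430818*(-1/275928)) = (-595 - 47445)/(344707 + 71803/45988) = -48040/15852457319/45988 = -48040*45988/15852457319 = -2209263520/15852457319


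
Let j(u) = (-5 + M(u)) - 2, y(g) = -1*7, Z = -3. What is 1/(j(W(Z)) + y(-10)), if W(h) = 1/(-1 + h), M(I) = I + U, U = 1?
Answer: -4/53 ≈ -0.075472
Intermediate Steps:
y(g) = -7
M(I) = 1 + I (M(I) = I + 1 = 1 + I)
j(u) = -6 + u (j(u) = (-5 + (1 + u)) - 2 = (-4 + u) - 2 = -6 + u)
1/(j(W(Z)) + y(-10)) = 1/((-6 + 1/(-1 - 3)) - 7) = 1/((-6 + 1/(-4)) - 7) = 1/((-6 - 1/4) - 7) = 1/(-25/4 - 7) = 1/(-53/4) = -4/53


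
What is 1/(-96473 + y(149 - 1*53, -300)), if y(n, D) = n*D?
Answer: -1/125273 ≈ -7.9826e-6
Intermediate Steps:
y(n, D) = D*n
1/(-96473 + y(149 - 1*53, -300)) = 1/(-96473 - 300*(149 - 1*53)) = 1/(-96473 - 300*(149 - 53)) = 1/(-96473 - 300*96) = 1/(-96473 - 28800) = 1/(-125273) = -1/125273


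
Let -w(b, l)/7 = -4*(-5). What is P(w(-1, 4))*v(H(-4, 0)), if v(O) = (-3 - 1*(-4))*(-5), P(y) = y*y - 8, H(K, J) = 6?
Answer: -97960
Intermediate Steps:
w(b, l) = -140 (w(b, l) = -(-28)*(-5) = -7*20 = -140)
P(y) = -8 + y**2 (P(y) = y**2 - 8 = -8 + y**2)
v(O) = -5 (v(O) = (-3 + 4)*(-5) = 1*(-5) = -5)
P(w(-1, 4))*v(H(-4, 0)) = (-8 + (-140)**2)*(-5) = (-8 + 19600)*(-5) = 19592*(-5) = -97960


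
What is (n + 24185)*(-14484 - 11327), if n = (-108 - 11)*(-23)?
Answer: -694883742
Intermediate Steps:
n = 2737 (n = -119*(-23) = 2737)
(n + 24185)*(-14484 - 11327) = (2737 + 24185)*(-14484 - 11327) = 26922*(-25811) = -694883742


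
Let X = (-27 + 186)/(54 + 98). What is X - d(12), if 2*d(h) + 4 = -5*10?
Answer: 4263/152 ≈ 28.046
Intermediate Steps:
X = 159/152 ≈ 1.0461
d(h) = -27 (d(h) = -2 + (-5*10)/2 = -2 + (½)*(-50) = -2 - 25 = -27)
X - d(12) = 159/152 - 1*(-27) = 159/152 + 27 = 4263/152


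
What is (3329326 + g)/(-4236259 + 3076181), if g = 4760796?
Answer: -4045061/580039 ≈ -6.9738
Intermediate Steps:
(3329326 + g)/(-4236259 + 3076181) = (3329326 + 4760796)/(-4236259 + 3076181) = 8090122/(-1160078) = 8090122*(-1/1160078) = -4045061/580039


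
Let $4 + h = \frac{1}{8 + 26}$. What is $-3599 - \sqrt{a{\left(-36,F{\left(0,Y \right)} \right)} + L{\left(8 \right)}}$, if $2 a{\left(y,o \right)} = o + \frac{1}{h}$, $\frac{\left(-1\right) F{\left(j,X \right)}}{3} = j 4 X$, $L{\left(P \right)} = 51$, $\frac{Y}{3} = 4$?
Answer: $-3599 - \frac{2 \sqrt{25755}}{45} \approx -3606.1$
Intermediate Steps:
$Y = 12$ ($Y = 3 \cdot 4 = 12$)
$h = - \frac{135}{34}$ ($h = -4 + \frac{1}{8 + 26} = -4 + \frac{1}{34} = - \frac{135}{34} \approx -3.9706$)
$F{\left(j,X \right)} = - 12 X j$ ($F{\left(j,X \right)} = - 3 j 4 X = - 3 \cdot 4 j X = - 3 \cdot 4 X j = - 12 X j$)
$a{\left(y,o \right)} = - \frac{17}{135} + \frac{o}{2}$ ($a{\left(y,o \right)} = \frac{o + \frac{1}{- \frac{135}{34}}}{2} = \frac{o - \frac{34}{135}}{2} = \frac{- \frac{34}{135} + o}{2} = - \frac{17}{135} + \frac{o}{2}$)
$-3599 - \sqrt{a{\left(-36,F{\left(0,Y \right)} \right)} + L{\left(8 \right)}} = -3599 - \sqrt{\left(- \frac{17}{135} + \frac{\left(-12\right) 12 \cdot 0}{2}\right) + 51} = -3599 - \sqrt{\left(- \frac{17}{135} + \frac{1}{2} \cdot 0\right) + 51} = -3599 - \sqrt{\left(- \frac{17}{135} + 0\right) + 51} = -3599 - \sqrt{- \frac{17}{135} + 51} = -3599 - \sqrt{\frac{6868}{135}} = -3599 - \frac{2 \sqrt{25755}}{45}$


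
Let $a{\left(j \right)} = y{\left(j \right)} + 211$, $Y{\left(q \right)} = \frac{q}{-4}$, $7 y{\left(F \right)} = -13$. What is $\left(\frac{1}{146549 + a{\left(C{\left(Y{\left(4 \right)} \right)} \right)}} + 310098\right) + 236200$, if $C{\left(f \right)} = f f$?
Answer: $\frac{561215759493}{1027307} \approx 5.463 \cdot 10^{5}$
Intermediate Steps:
$y{\left(F \right)} = - \frac{13}{7}$ ($y{\left(F \right)} = \frac{1}{7} \left(-13\right) = - \frac{13}{7}$)
$Y{\left(q \right)} = - \frac{q}{4}$ ($Y{\left(q \right)} = q \left(- \frac{1}{4}\right) = - \frac{q}{4}$)
$C{\left(f \right)} = f^{2}$
$a{\left(j \right)} = \frac{1464}{7}$ ($a{\left(j \right)} = - \frac{13}{7} + 211 = \frac{1464}{7}$)
$\left(\frac{1}{146549 + a{\left(C{\left(Y{\left(4 \right)} \right)} \right)}} + 310098\right) + 236200 = \left(\frac{1}{146549 + \frac{1464}{7}} + 310098\right) + 236200 = \left(\frac{1}{\frac{1027307}{7}} + 310098\right) + 236200 = \left(\frac{7}{1027307} + 310098\right) + 236200 = \frac{318565846093}{1027307} + 236200 = \frac{561215759493}{1027307}$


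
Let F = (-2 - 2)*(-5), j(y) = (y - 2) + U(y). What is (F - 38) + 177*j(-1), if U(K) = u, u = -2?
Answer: -903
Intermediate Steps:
U(K) = -2
j(y) = -4 + y (j(y) = (y - 2) - 2 = (-2 + y) - 2 = -4 + y)
F = 20 (F = -4*(-5) = 20)
(F - 38) + 177*j(-1) = (20 - 38) + 177*(-4 - 1) = -18 + 177*(-5) = -18 - 885 = -903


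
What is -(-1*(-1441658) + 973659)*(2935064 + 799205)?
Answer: -9019443398273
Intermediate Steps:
-(-1*(-1441658) + 973659)*(2935064 + 799205) = -(1441658 + 973659)*3734269 = -2415317*3734269 = -1*9019443398273 = -9019443398273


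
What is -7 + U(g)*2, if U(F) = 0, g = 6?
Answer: -7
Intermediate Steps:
-7 + U(g)*2 = -7 + 0*2 = -7 + 0 = -7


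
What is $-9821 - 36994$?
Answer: $-46815$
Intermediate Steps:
$-9821 - 36994 = -46815$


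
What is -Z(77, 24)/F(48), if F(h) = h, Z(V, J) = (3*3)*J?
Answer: -9/2 ≈ -4.5000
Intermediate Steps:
Z(V, J) = 9*J
-Z(77, 24)/F(48) = -9*24/48 = -216/48 = -1*9/2 = -9/2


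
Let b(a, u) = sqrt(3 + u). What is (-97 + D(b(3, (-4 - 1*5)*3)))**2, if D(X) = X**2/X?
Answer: 9385 - 388*I*sqrt(6) ≈ 9385.0 - 950.4*I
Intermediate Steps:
D(X) = X
(-97 + D(b(3, (-4 - 1*5)*3)))**2 = (-97 + sqrt(3 + (-4 - 1*5)*3))**2 = (-97 + sqrt(3 + (-4 - 5)*3))**2 = (-97 + sqrt(3 - 9*3))**2 = (-97 + sqrt(3 - 27))**2 = (-97 + sqrt(-24))**2 = (-97 + 2*I*sqrt(6))**2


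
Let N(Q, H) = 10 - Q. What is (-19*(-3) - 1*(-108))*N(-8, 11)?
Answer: 2970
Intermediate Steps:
(-19*(-3) - 1*(-108))*N(-8, 11) = (-19*(-3) - 1*(-108))*(10 - 1*(-8)) = (57 + 108)*(10 + 8) = 165*18 = 2970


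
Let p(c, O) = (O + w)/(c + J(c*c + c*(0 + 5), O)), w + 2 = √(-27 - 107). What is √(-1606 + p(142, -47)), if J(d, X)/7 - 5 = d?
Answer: √(-3819109307845 + 16255*I*√134)/48765 ≈ 9.8723e-7 + 40.075*I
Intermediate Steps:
J(d, X) = 35 + 7*d
w = -2 + I*√134 (w = -2 + √(-27 - 107) = -2 + √(-134) = -2 + I*√134 ≈ -2.0 + 11.576*I)
p(c, O) = (-2 + O + I*√134)/(35 + 7*c² + 36*c) (p(c, O) = (O + (-2 + I*√134))/(c + (35 + 7*(c*c + c*(0 + 5)))) = (-2 + O + I*√134)/(c + (35 + 7*(c² + c*5))) = (-2 + O + I*√134)/(c + (35 + 7*(c² + 5*c))) = (-2 + O + I*√134)/(c + (35 + (7*c² + 35*c))) = (-2 + O + I*√134)/(c + (35 + 7*c² + 35*c)) = (-2 + O + I*√134)/(35 + 7*c² + 36*c))
√(-1606 + p(142, -47)) = √(-1606 + (-2 - 47 + I*√134)/(35 + 142 + 7*142*(5 + 142))) = √(-1606 + (-49 + I*√134)/(35 + 142 + 7*142*147)) = √(-1606 + (-49 + I*√134)/(35 + 142 + 146118)) = √(-1606 + (-49 + I*√134)/146295) = √(-1606 + (-49/146295 + I*√134/146295)) = √(-234949819/146295 + I*√134/146295)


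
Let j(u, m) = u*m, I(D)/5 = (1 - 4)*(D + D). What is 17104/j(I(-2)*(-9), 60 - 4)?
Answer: -1069/1890 ≈ -0.56561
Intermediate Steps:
I(D) = -30*D (I(D) = 5*((1 - 4)*(D + D)) = 5*(-6*D) = -30*D)
j(u, m) = m*u
17104/j(I(-2)*(-9), 60 - 4) = 17104/(((60 - 4)*(-30*(-2)*(-9)))) = 17104/((56*(60*(-9)))) = 17104/((56*(-540))) = 17104/(-30240) = 17104*(-1/30240) = -1069/1890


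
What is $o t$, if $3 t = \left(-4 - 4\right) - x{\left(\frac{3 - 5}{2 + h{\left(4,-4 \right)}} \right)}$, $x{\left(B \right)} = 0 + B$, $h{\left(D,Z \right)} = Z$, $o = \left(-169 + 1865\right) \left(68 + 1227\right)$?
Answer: $-6588960$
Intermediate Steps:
$o = 2196320$ ($o = 1696 \cdot 1295 = 2196320$)
$x{\left(B \right)} = B$
$t = -3$ ($t = \frac{\left(-4 - 4\right) - \frac{3 - 5}{2 - 4}}{3} = \frac{-8 - - \frac{2}{-2}}{3} = \frac{-8 - \left(-2\right) \left(- \frac{1}{2}\right)}{3} = \frac{-8 - 1}{3} = \frac{1}{3} \left(-9\right) = -3$)
$o t = 2196320 \left(-3\right) = -6588960$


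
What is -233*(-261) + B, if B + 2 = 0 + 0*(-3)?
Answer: 60811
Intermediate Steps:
B = -2 (B = -2 + (0 + 0*(-3)) = -2 + (0 + 0) = -2 + 0 = -2)
-233*(-261) + B = -233*(-261) - 2 = 60813 - 2 = 60811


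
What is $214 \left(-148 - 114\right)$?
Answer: $-56068$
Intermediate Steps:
$214 \left(-148 - 114\right) = 214 \left(-262\right) = -56068$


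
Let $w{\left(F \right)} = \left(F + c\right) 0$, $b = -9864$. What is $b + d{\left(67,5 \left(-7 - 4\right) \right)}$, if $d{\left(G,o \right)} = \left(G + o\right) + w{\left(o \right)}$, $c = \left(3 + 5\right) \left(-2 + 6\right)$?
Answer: $-9852$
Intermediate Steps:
$c = 32$ ($c = 8 \cdot 4 = 32$)
$w{\left(F \right)} = 0$ ($w{\left(F \right)} = \left(F + 32\right) 0 = \left(32 + F\right) 0 = 0$)
$d{\left(G,o \right)} = G + o$ ($d{\left(G,o \right)} = \left(G + o\right) + 0 = G + o$)
$b + d{\left(67,5 \left(-7 - 4\right) \right)} = -9864 + \left(67 + 5 \left(-7 - 4\right)\right) = -9864 + \left(67 + 5 \left(-11\right)\right) = -9864 + \left(67 - 55\right) = -9864 + 12 = -9852$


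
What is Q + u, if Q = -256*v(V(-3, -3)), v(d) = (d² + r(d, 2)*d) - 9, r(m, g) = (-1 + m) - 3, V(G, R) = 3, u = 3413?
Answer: 4181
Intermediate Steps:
r(m, g) = -4 + m
v(d) = -9 + d² + d*(-4 + d) (v(d) = (d² + (-4 + d)*d) - 9 = (d² + d*(-4 + d)) - 9 = -9 + d² + d*(-4 + d))
Q = 768 (Q = -256*(-9 + 3² + 3*(-4 + 3)) = -256*(-9 + 9 + 3*(-1)) = -256*(-9 + 9 - 3) = -256*(-3) = 768)
Q + u = 768 + 3413 = 4181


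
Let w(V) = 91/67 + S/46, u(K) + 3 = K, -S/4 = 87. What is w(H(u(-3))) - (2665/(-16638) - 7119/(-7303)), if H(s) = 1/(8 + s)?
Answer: -19623148051/2794668222 ≈ -7.0216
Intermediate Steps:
S = -348 (S = -4*87 = -348)
u(K) = -3 + K
w(V) = -9565/1541 (w(V) = 91/67 - 348/46 = 91*(1/67) - 348*1/46 = 91/67 - 174/23 = -9565/1541)
w(H(u(-3))) - (2665/(-16638) - 7119/(-7303)) = -9565/1541 - (2665/(-16638) - 7119/(-7303)) = -9565/1541 - (2665*(-1/16638) - 7119*(-1/7303)) = -9565/1541 - (-2665/16638 + 7119/7303) = -9565/1541 - 1*98983427/121507314 = -9565/1541 - 98983427/121507314 = -19623148051/2794668222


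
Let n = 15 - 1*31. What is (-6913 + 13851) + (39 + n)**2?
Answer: 7467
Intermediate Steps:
n = -16 (n = 15 - 31 = -16)
(-6913 + 13851) + (39 + n)**2 = (-6913 + 13851) + (39 - 16)**2 = 6938 + 23**2 = 6938 + 529 = 7467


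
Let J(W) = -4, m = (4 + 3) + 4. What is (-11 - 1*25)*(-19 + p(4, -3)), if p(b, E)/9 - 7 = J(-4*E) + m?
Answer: -3852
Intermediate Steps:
m = 11 (m = 7 + 4 = 11)
p(b, E) = 126 (p(b, E) = 63 + 9*(-4 + 11) = 63 + 9*7 = 63 + 63 = 126)
(-11 - 1*25)*(-19 + p(4, -3)) = (-11 - 1*25)*(-19 + 126) = (-11 - 25)*107 = -36*107 = -3852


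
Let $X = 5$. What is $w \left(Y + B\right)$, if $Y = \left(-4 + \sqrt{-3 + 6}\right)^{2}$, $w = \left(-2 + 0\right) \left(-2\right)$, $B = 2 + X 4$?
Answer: $164 - 32 \sqrt{3} \approx 108.57$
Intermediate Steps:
$B = 22$ ($B = 2 + 5 \cdot 4 = 2 + 20 = 22$)
$w = 4$ ($w = \left(-2\right) \left(-2\right) = 4$)
$Y = \left(-4 + \sqrt{3}\right)^{2} \approx 5.1436$
$w \left(Y + B\right) = 4 \left(\left(4 - \sqrt{3}\right)^{2} + 22\right) = 4 \left(22 + \left(4 - \sqrt{3}\right)^{2}\right) = 88 + 4 \left(4 - \sqrt{3}\right)^{2}$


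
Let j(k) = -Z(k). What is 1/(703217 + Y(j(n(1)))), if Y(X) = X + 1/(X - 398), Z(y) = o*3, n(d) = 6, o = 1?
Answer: 401/281988813 ≈ 1.4220e-6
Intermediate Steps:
Z(y) = 3 (Z(y) = 1*3 = 3)
j(k) = -3 (j(k) = -1*3 = -3)
Y(X) = X + 1/(-398 + X)
1/(703217 + Y(j(n(1)))) = 1/(703217 + (1 + (-3)² - 398*(-3))/(-398 - 3)) = 1/(703217 + (1 + 9 + 1194)/(-401)) = 1/(703217 - 1/401*1204) = 1/(703217 - 1204/401) = 1/(281988813/401) = 401/281988813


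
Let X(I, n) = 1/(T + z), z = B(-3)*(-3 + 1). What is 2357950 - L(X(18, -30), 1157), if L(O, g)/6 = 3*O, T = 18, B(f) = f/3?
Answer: 23579491/10 ≈ 2.3579e+6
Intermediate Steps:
B(f) = f/3 (B(f) = f*(⅓) = f/3)
z = 2 (z = ((⅓)*(-3))*(-3 + 1) = -1*(-2) = 2)
X(I, n) = 1/20 (X(I, n) = 1/(18 + 2) = 1/20)
L(O, g) = 18*O (L(O, g) = 6*(3*O) = 18*O)
2357950 - L(X(18, -30), 1157) = 2357950 - 18/20 = 2357950 - 1*9/10 = 2357950 - 9/10 = 23579491/10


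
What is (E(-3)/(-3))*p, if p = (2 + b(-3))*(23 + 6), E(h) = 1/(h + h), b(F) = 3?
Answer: 145/18 ≈ 8.0556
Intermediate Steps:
E(h) = 1/(2*h)
p = 145 (p = (2 + 3)*(23 + 6) = 5*29 = 145)
(E(-3)/(-3))*p = (((1/2)/(-3))/(-3))*145 = -(-1)/(6*3)*145 = -1/3*(-1/6)*145 = (1/18)*145 = 145/18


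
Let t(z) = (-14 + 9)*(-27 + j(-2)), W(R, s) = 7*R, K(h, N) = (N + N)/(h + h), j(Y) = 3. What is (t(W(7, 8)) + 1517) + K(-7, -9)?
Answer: 11468/7 ≈ 1638.3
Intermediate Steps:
K(h, N) = N/h (K(h, N) = (2*N)/((2*h)) = (2*N)*(1/(2*h)) = N/h)
t(z) = 120 (t(z) = (-14 + 9)*(-27 + 3) = -5*(-24) = 120)
(t(W(7, 8)) + 1517) + K(-7, -9) = (120 + 1517) - 9/(-7) = 1637 - 9*(-1/7) = 1637 + 9/7 = 11468/7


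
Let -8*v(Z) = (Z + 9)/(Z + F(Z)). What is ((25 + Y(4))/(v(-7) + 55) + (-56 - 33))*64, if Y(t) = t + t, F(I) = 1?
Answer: -7473728/1321 ≈ -5657.6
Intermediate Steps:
Y(t) = 2*t
v(Z) = -(9 + Z)/(8*(1 + Z)) (v(Z) = -(Z + 9)/(8*(Z + 1)) = -(9 + Z)/(8*(1 + Z)))
((25 + Y(4))/(v(-7) + 55) + (-56 - 33))*64 = ((25 + 2*4)/((-9 - 1*(-7))/(8*(1 - 7)) + 55) + (-56 - 33))*64 = ((25 + 8)/((⅛)*(-9 + 7)/(-6) + 55) - 89)*64 = (33/((⅛)*(-⅙)*(-2) + 55) - 89)*64 = (33/(1/24 + 55) - 89)*64 = (33/(1321/24) - 89)*64 = (33*(24/1321) - 89)*64 = (792/1321 - 89)*64 = -116777/1321*64 = -7473728/1321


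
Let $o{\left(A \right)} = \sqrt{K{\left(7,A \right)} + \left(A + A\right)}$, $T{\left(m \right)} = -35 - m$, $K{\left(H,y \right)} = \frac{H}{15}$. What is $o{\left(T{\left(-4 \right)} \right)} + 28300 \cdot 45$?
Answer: $1273500 + \frac{i \sqrt{13845}}{15} \approx 1.2735 \cdot 10^{6} + 7.8443 i$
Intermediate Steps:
$K{\left(H,y \right)} = \frac{H}{15}$ ($K{\left(H,y \right)} = H \frac{1}{15} = \frac{H}{15}$)
$o{\left(A \right)} = \sqrt{\frac{7}{15} + 2 A}$ ($o{\left(A \right)} = \sqrt{\frac{1}{15} \cdot 7 + \left(A + A\right)} = \sqrt{\frac{7}{15} + 2 A}$)
$o{\left(T{\left(-4 \right)} \right)} + 28300 \cdot 45 = \frac{\sqrt{105 + 450 \left(-35 - -4\right)}}{15} + 28300 \cdot 45 = \frac{\sqrt{105 + 450 \left(-35 + 4\right)}}{15} + 1273500 = \frac{\sqrt{105 + 450 \left(-31\right)}}{15} + 1273500 = \frac{\sqrt{105 - 13950}}{15} + 1273500 = \frac{\sqrt{-13845}}{15} + 1273500 = \frac{i \sqrt{13845}}{15} + 1273500 = 1273500 + \frac{i \sqrt{13845}}{15}$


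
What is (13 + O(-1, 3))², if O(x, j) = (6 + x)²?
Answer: 1444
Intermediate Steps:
(13 + O(-1, 3))² = (13 + (6 - 1)²)² = (13 + 5²)² = (13 + 25)² = 38² = 1444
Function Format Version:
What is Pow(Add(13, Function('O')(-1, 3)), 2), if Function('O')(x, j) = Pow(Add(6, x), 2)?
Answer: 1444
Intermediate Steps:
Pow(Add(13, Function('O')(-1, 3)), 2) = Pow(Add(13, Pow(Add(6, -1), 2)), 2) = Pow(Add(13, Pow(5, 2)), 2) = Pow(Add(13, 25), 2) = Pow(38, 2) = 1444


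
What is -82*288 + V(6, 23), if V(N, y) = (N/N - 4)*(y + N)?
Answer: -23703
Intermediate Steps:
V(N, y) = -3*N - 3*y (V(N, y) = (1 - 4)*(N + y) = -3*(N + y) = -3*N - 3*y)
-82*288 + V(6, 23) = -82*288 + (-3*6 - 3*23) = -23616 + (-18 - 69) = -23616 - 87 = -23703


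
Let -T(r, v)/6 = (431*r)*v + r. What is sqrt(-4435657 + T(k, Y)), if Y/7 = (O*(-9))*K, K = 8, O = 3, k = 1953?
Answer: sqrt(7631845121) ≈ 87360.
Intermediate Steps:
Y = -1512 (Y = 7*((3*(-9))*8) = 7*(-27*8) = 7*(-216) = -1512)
T(r, v) = -6*r - 2586*r*v (T(r, v) = -6*((431*r)*v + r) = -6*(431*r*v + r) = -6*(r + 431*r*v) = -6*r - 2586*r*v)
sqrt(-4435657 + T(k, Y)) = sqrt(-4435657 - 6*1953*(1 + 431*(-1512))) = sqrt(-4435657 - 6*1953*(1 - 651672)) = sqrt(-4435657 - 6*1953*(-651671)) = sqrt(-4435657 + 7636280778) = sqrt(7631845121)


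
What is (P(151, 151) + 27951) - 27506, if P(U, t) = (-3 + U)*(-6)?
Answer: -443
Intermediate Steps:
P(U, t) = 18 - 6*U
(P(151, 151) + 27951) - 27506 = ((18 - 6*151) + 27951) - 27506 = ((18 - 906) + 27951) - 27506 = (-888 + 27951) - 27506 = 27063 - 27506 = -443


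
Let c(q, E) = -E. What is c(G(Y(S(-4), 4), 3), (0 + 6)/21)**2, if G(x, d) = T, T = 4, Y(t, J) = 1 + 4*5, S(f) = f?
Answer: 4/49 ≈ 0.081633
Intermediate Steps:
Y(t, J) = 21 (Y(t, J) = 1 + 20 = 21)
G(x, d) = 4
c(G(Y(S(-4), 4), 3), (0 + 6)/21)**2 = (-(0 + 6)/21)**2 = (-6/21)**2 = (-1*2/7)**2 = (-2/7)**2 = 4/49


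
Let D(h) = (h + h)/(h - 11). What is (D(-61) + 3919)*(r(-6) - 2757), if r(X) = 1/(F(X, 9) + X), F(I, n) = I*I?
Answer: -2334792361/216 ≈ -1.0809e+7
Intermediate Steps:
F(I, n) = I²
D(h) = 2*h/(-11 + h) (D(h) = (2*h)/(-11 + h) = 2*h/(-11 + h))
r(X) = 1/(X + X²) (r(X) = 1/(X² + X) = 1/(X + X²))
(D(-61) + 3919)*(r(-6) - 2757) = (2*(-61)/(-11 - 61) + 3919)*(1/((-6)*(1 - 6)) - 2757) = (2*(-61)/(-72) + 3919)*(-⅙/(-5) - 2757) = (2*(-61)*(-1/72) + 3919)*(-⅙*(-⅕) - 2757) = (61/36 + 3919)*(1/30 - 2757) = (141145/36)*(-82709/30) = -2334792361/216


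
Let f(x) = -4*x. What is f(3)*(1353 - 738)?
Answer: -7380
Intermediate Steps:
f(3)*(1353 - 738) = (-4*3)*(1353 - 738) = -12*615 = -7380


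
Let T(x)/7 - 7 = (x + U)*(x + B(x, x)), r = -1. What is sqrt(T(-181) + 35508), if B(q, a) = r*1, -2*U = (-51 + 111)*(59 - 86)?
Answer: I*sqrt(765789) ≈ 875.09*I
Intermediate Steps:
U = 810 (U = -(-51 + 111)*(59 - 86)/2 = -30*(-27) = -1/2*(-1620) = 810)
B(q, a) = -1 (B(q, a) = -1*1 = -1)
T(x) = 49 + 7*(-1 + x)*(810 + x) (T(x) = 49 + 7*((x + 810)*(x - 1)) = 49 + 7*((810 + x)*(-1 + x)) = 49 + 7*((-1 + x)*(810 + x)) = 49 + 7*(-1 + x)*(810 + x))
sqrt(T(-181) + 35508) = sqrt((-5621 + 7*(-181)**2 + 5663*(-181)) + 35508) = sqrt((-5621 + 7*32761 - 1025003) + 35508) = sqrt((-5621 + 229327 - 1025003) + 35508) = sqrt(-801297 + 35508) = sqrt(-765789) = I*sqrt(765789)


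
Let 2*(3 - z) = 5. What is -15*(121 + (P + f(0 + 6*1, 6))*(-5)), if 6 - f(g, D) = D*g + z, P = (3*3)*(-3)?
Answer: -12255/2 ≈ -6127.5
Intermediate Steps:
z = 1/2 (z = 3 - 1/2*5 = 3 - 5/2 = 1/2 ≈ 0.50000)
P = -27 (P = 9*(-3) = -27)
f(g, D) = 11/2 - D*g (f(g, D) = 6 - (D*g + 1/2) = 6 - (1/2 + D*g) = 6 + (-1/2 - D*g) = 11/2 - D*g)
-15*(121 + (P + f(0 + 6*1, 6))*(-5)) = -15*(121 + (-27 + (11/2 - 1*6*(0 + 6*1)))*(-5)) = -15*(121 + (-27 + (11/2 - 1*6*(0 + 6)))*(-5)) = -15*(121 + (-27 + (11/2 - 1*6*6))*(-5)) = -15*(121 + (-27 + (11/2 - 36))*(-5)) = -15*(121 + (-27 - 61/2)*(-5)) = -15*(121 - 115/2*(-5)) = -15*(121 + 575/2) = -15*817/2 = -12255/2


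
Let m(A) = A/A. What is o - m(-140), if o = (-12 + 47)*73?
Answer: 2554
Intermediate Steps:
o = 2555 (o = 35*73 = 2555)
m(A) = 1
o - m(-140) = 2555 - 1*1 = 2555 - 1 = 2554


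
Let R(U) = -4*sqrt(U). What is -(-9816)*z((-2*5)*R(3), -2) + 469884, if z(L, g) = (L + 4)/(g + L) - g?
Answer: 598728516/1199 + 588960*sqrt(3)/1199 ≈ 5.0021e+5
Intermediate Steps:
z(L, g) = -g + (4 + L)/(L + g) (z(L, g) = (4 + L)/(L + g) - g = -g + (4 + L)/(L + g))
-(-9816)*z((-2*5)*R(3), -2) + 469884 = -(-9816)*(4 + (-2*5)*(-4*sqrt(3)) - 1*(-2)**2 - 1*(-2*5)*(-4*sqrt(3))*(-2))/((-2*5)*(-4*sqrt(3)) - 2) + 469884 = -(-9816)*(4 - (-40)*sqrt(3) - 1*4 - 1*(-(-40)*sqrt(3))*(-2))/(-(-40)*sqrt(3) - 2) + 469884 = -(-9816)*(4 + 40*sqrt(3) - 4 - 1*40*sqrt(3)*(-2))/(40*sqrt(3) - 2) + 469884 = -(-9816)*(4 + 40*sqrt(3) - 4 + 80*sqrt(3))/(-2 + 40*sqrt(3)) + 469884 = -(-9816)*(120*sqrt(3))/(-2 + 40*sqrt(3)) + 469884 = -(-9816)*120*sqrt(3)/(-2 + 40*sqrt(3)) + 469884 = -(-1177920)*sqrt(3)/(-2 + 40*sqrt(3)) + 469884 = 1177920*sqrt(3)/(-2 + 40*sqrt(3)) + 469884 = 469884 + 1177920*sqrt(3)/(-2 + 40*sqrt(3))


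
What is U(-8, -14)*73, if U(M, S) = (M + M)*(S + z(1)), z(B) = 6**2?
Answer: -25696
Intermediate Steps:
z(B) = 36
U(M, S) = 2*M*(36 + S) (U(M, S) = (M + M)*(S + 36) = (2*M)*(36 + S) = 2*M*(36 + S))
U(-8, -14)*73 = (2*(-8)*(36 - 14))*73 = (2*(-8)*22)*73 = -352*73 = -25696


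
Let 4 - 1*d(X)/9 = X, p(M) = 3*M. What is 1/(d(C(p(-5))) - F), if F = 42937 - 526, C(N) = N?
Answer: -1/42240 ≈ -2.3674e-5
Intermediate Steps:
d(X) = 36 - 9*X
F = 42411
1/(d(C(p(-5))) - F) = 1/((36 - 27*(-5)) - 1*42411) = 1/((36 - 9*(-15)) - 42411) = 1/((36 + 135) - 42411) = 1/(171 - 42411) = 1/(-42240) = -1/42240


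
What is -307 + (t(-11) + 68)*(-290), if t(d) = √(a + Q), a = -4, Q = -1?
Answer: -20027 - 290*I*√5 ≈ -20027.0 - 648.46*I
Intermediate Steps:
t(d) = I*√5 (t(d) = √(-4 - 1) = √(-5) = I*√5)
-307 + (t(-11) + 68)*(-290) = -307 + (I*√5 + 68)*(-290) = -307 + (68 + I*√5)*(-290) = -307 + (-19720 - 290*I*√5) = -20027 - 290*I*√5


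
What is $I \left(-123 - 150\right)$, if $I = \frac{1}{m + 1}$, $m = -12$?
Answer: $\frac{273}{11} \approx 24.818$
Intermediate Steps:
$I = - \frac{1}{11}$ ($I = \frac{1}{-12 + 1} = \frac{1}{-11} = - \frac{1}{11} \approx -0.090909$)
$I \left(-123 - 150\right) = - \frac{-123 - 150}{11} = \left(- \frac{1}{11}\right) \left(-273\right) = \frac{273}{11}$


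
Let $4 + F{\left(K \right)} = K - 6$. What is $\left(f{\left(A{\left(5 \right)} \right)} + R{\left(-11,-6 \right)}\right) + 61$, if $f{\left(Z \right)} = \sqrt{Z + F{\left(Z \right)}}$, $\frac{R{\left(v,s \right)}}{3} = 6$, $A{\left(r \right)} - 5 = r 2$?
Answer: $79 + 2 \sqrt{5} \approx 83.472$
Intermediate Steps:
$A{\left(r \right)} = 5 + 2 r$ ($A{\left(r \right)} = 5 + r 2 = 5 + 2 r$)
$F{\left(K \right)} = -10 + K$ ($F{\left(K \right)} = -4 + \left(K - 6\right) = -4 + \left(-6 + K\right) = -10 + K$)
$R{\left(v,s \right)} = 18$ ($R{\left(v,s \right)} = 3 \cdot 6 = 18$)
$f{\left(Z \right)} = \sqrt{-10 + 2 Z}$ ($f{\left(Z \right)} = \sqrt{Z + \left(-10 + Z\right)} = \sqrt{-10 + 2 Z}$)
$\left(f{\left(A{\left(5 \right)} \right)} + R{\left(-11,-6 \right)}\right) + 61 = \left(\sqrt{-10 + 2 \left(5 + 2 \cdot 5\right)} + 18\right) + 61 = \left(\sqrt{-10 + 2 \left(5 + 10\right)} + 18\right) + 61 = \left(\sqrt{-10 + 2 \cdot 15} + 18\right) + 61 = \left(\sqrt{-10 + 30} + 18\right) + 61 = \left(\sqrt{20} + 18\right) + 61 = \left(2 \sqrt{5} + 18\right) + 61 = \left(18 + 2 \sqrt{5}\right) + 61 = 79 + 2 \sqrt{5}$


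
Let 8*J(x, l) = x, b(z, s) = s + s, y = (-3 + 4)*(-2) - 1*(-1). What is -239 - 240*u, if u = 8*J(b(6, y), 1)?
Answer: 241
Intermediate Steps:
y = -1 (y = 1*(-2) + 1 = -2 + 1 = -1)
b(z, s) = 2*s
J(x, l) = x/8
u = -2 (u = 8*((2*(-1))/8) = 8*((⅛)*(-2)) = 8*(-¼) = -2)
-239 - 240*u = -239 - 240*(-2) = -239 + 480 = 241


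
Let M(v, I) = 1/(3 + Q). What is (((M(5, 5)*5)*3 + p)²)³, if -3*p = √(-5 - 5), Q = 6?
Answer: (5 - I*√10)⁶/729 ≈ -57.099 + 14.098*I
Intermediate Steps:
p = -I*√10/3 (p = -√(-5 - 5)/3 = -I*√10/3 ≈ -1.0541*I)
M(v, I) = ⅑ (M(v, I) = 1/(3 + 6) = 1/9 = ⅑)
(((M(5, 5)*5)*3 + p)²)³ = ((((⅑)*5)*3 - I*√10/3)²)³ = (((5/9)*3 - I*√10/3)²)³ = ((5/3 - I*√10/3)²)³ = (5/3 - I*√10/3)⁶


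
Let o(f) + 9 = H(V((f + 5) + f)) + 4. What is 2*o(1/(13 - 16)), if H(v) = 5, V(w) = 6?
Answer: 0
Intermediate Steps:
o(f) = 0 (o(f) = -9 + (5 + 4) = -9 + 9 = 0)
2*o(1/(13 - 16)) = 2*0 = 0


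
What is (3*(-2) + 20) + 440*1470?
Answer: 646814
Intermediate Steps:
(3*(-2) + 20) + 440*1470 = (-6 + 20) + 646800 = 14 + 646800 = 646814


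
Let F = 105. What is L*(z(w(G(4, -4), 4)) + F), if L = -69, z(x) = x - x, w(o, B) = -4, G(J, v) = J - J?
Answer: -7245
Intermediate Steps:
G(J, v) = 0
z(x) = 0
L*(z(w(G(4, -4), 4)) + F) = -69*(0 + 105) = -69*105 = -7245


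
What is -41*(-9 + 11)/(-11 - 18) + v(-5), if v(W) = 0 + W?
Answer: -63/29 ≈ -2.1724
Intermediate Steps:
v(W) = W
-41*(-9 + 11)/(-11 - 18) + v(-5) = -41*(-9 + 11)/(-11 - 18) - 5 = -82/(-29) - 5 = -82*(-1)/29 - 5 = -41*(-2/29) - 5 = 82/29 - 5 = -63/29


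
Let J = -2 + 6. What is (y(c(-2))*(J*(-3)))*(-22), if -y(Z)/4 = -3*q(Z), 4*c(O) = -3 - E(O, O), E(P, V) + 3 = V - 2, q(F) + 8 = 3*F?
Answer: -15840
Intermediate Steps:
q(F) = -8 + 3*F
E(P, V) = -5 + V (E(P, V) = -3 + (V - 2) = -3 + (-2 + V) = -5 + V)
J = 4
c(O) = ½ - O/4 (c(O) = (-3 - (-5 + O))/4 = (-3 + (5 - O))/4 = (2 - O)/4 = ½ - O/4)
y(Z) = -96 + 36*Z (y(Z) = -(-12)*(-8 + 3*Z) = -4*(24 - 9*Z) = -96 + 36*Z)
(y(c(-2))*(J*(-3)))*(-22) = ((-96 + 36*(½ - ¼*(-2)))*(4*(-3)))*(-22) = ((-96 + 36*(½ + ½))*(-12))*(-22) = ((-96 + 36*1)*(-12))*(-22) = ((-96 + 36)*(-12))*(-22) = -60*(-12)*(-22) = 720*(-22) = -15840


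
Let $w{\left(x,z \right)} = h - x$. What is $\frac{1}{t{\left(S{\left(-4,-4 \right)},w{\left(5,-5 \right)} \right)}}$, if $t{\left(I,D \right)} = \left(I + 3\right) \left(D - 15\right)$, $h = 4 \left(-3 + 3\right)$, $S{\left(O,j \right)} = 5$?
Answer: $- \frac{1}{160} \approx -0.00625$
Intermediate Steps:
$h = 0$ ($h = 4 \cdot 0 = 0$)
$w{\left(x,z \right)} = - x$ ($w{\left(x,z \right)} = 0 - x = - x$)
$t{\left(I,D \right)} = \left(-15 + D\right) \left(3 + I\right)$ ($t{\left(I,D \right)} = \left(3 + I\right) \left(-15 + D\right) = \left(-15 + D\right) \left(3 + I\right)$)
$\frac{1}{t{\left(S{\left(-4,-4 \right)},w{\left(5,-5 \right)} \right)}} = \frac{1}{-45 - 75 + 3 \left(\left(-1\right) 5\right) + \left(-1\right) 5 \cdot 5} = \frac{1}{-45 - 75 + 3 \left(-5\right) - 25} = \frac{1}{-45 - 75 - 15 - 25} = \frac{1}{-160} = - \frac{1}{160}$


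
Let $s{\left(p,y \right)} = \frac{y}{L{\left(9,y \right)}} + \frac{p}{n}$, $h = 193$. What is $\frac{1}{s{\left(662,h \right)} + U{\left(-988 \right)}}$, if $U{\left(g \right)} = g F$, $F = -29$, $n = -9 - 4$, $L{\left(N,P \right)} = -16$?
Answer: $\frac{208}{5946515} \approx 3.4978 \cdot 10^{-5}$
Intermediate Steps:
$n = -13$ ($n = -9 - 4 = -13$)
$s{\left(p,y \right)} = - \frac{p}{13} - \frac{y}{16}$ ($s{\left(p,y \right)} = \frac{y}{-16} + \frac{p}{-13} = y \left(- \frac{1}{16}\right) + p \left(- \frac{1}{13}\right) = - \frac{y}{16} - \frac{p}{13} = - \frac{p}{13} - \frac{y}{16}$)
$U{\left(g \right)} = - 29 g$ ($U{\left(g \right)} = g \left(-29\right) = - 29 g$)
$\frac{1}{s{\left(662,h \right)} + U{\left(-988 \right)}} = \frac{1}{\left(\left(- \frac{1}{13}\right) 662 - \frac{193}{16}\right) - -28652} = \frac{1}{\left(- \frac{662}{13} - \frac{193}{16}\right) + 28652} = \frac{1}{- \frac{13101}{208} + 28652} = \frac{1}{\frac{5946515}{208}} = \frac{208}{5946515}$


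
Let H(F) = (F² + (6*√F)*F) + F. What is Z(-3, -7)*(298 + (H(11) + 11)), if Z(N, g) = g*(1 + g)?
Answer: 18522 + 2772*√11 ≈ 27716.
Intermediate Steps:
H(F) = F + F² + 6*F^(3/2) (H(F) = (F² + 6*F^(3/2)) + F = F + F² + 6*F^(3/2))
Z(-3, -7)*(298 + (H(11) + 11)) = (-7*(1 - 7))*(298 + ((11 + 11² + 6*11^(3/2)) + 11)) = (-7*(-6))*(298 + ((11 + 121 + 6*(11*√11)) + 11)) = 42*(298 + ((11 + 121 + 66*√11) + 11)) = 42*(298 + ((132 + 66*√11) + 11)) = 42*(298 + (143 + 66*√11)) = 42*(441 + 66*√11) = 18522 + 2772*√11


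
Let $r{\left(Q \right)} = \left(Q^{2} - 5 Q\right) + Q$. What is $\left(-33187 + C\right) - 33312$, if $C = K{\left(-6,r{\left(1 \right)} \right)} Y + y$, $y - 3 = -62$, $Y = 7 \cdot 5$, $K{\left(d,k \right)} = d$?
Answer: $-66768$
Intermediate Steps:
$r{\left(Q \right)} = Q^{2} - 4 Q$
$Y = 35$
$y = -59$ ($y = 3 - 62 = -59$)
$C = -269$ ($C = \left(-6\right) 35 - 59 = -210 - 59 = -269$)
$\left(-33187 + C\right) - 33312 = \left(-33187 - 269\right) - 33312 = -33456 - 33312 = -66768$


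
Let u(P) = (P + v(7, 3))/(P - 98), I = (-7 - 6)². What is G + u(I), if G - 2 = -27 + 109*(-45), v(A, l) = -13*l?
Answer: -349900/71 ≈ -4928.2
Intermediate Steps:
I = 169 (I = (-13)² = 169)
u(P) = (-39 + P)/(-98 + P) (u(P) = (P - 13*3)/(P - 98) = (P - 39)/(-98 + P) = (-39 + P)/(-98 + P))
G = -4930 (G = 2 + (-27 + 109*(-45)) = 2 + (-27 - 4905) = 2 - 4932 = -4930)
G + u(I) = -4930 + (-39 + 169)/(-98 + 169) = -4930 + 130/71 = -349900/71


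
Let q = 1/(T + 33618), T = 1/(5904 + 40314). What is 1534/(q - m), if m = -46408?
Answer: 1191731408075/36053371070009 ≈ 0.033055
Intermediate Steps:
T = 1/46218 ≈ 2.1637e-5
q = 46218/1553756725 (q = 1/(1/46218 + 33618) = 1/(1553756725/46218) = 46218/1553756725 ≈ 2.9746e-5)
1534/(q - m) = 1534/(46218/1553756725 - 1*(-46408)) = 1534/(46218/1553756725 + 46408) = 1534/(72106742140018/1553756725) = 1534*(1553756725/72106742140018) = 1191731408075/36053371070009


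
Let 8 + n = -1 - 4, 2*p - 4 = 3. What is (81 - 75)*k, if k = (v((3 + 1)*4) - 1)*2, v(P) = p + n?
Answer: -126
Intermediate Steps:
p = 7/2 (p = 2 + (½)*3 = 2 + 3/2 = 7/2 ≈ 3.5000)
n = -13 (n = -8 + (-1 - 4) = -8 - 5 = -13)
v(P) = -19/2 (v(P) = 7/2 - 13 = -19/2)
k = -21 (k = (-19/2 - 1)*2 = -21/2*2 = -21)
(81 - 75)*k = (81 - 75)*(-21) = 6*(-21) = -126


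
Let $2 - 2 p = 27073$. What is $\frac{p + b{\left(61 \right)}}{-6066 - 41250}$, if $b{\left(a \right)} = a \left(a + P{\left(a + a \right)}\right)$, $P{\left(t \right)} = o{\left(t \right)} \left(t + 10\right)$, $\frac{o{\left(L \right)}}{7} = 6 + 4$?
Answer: $- \frac{369217}{31544} \approx -11.705$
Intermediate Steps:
$p = - \frac{27071}{2}$ ($p = 1 - \frac{27073}{2} = - \frac{27071}{2} \approx -13536.0$)
$o{\left(L \right)} = 70$ ($o{\left(L \right)} = 7 \left(6 + 4\right) = 7 \cdot 10 = 70$)
$P{\left(t \right)} = 700 + 70 t$ ($P{\left(t \right)} = 70 \left(t + 10\right) = 70 \left(10 + t\right) = 700 + 70 t$)
$b{\left(a \right)} = a \left(700 + 141 a\right)$ ($b{\left(a \right)} = a \left(a + \left(700 + 70 \left(a + a\right)\right)\right) = a \left(a + \left(700 + 70 \cdot 2 a\right)\right) = a \left(a + \left(700 + 140 a\right)\right) = a \left(700 + 141 a\right)$)
$\frac{p + b{\left(61 \right)}}{-6066 - 41250} = \frac{- \frac{27071}{2} + 61 \left(700 + 141 \cdot 61\right)}{-6066 - 41250} = \frac{- \frac{27071}{2} + 61 \left(700 + 8601\right)}{-47316} = \left(- \frac{27071}{2} + 61 \cdot 9301\right) \left(- \frac{1}{47316}\right) = \left(- \frac{27071}{2} + 567361\right) \left(- \frac{1}{47316}\right) = \frac{1107651}{2} \left(- \frac{1}{47316}\right) = - \frac{369217}{31544}$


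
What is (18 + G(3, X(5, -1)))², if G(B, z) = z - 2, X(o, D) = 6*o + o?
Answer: 2601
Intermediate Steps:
X(o, D) = 7*o
G(B, z) = -2 + z
(18 + G(3, X(5, -1)))² = (18 + (-2 + 7*5))² = (18 + (-2 + 35))² = (18 + 33)² = 51² = 2601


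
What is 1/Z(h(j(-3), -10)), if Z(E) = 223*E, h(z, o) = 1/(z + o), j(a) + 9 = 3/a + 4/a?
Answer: -64/669 ≈ -0.095665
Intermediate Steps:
j(a) = -9 + 7/a (j(a) = -9 + (3/a + 4/a) = -9 + 7/a)
h(z, o) = 1/(o + z)
1/Z(h(j(-3), -10)) = 1/(223/(-10 + (-9 + 7/(-3)))) = 1/(223/(-10 + (-9 + 7*(-⅓)))) = 1/(223/(-10 + (-9 - 7/3))) = 1/(223/(-10 - 34/3)) = 1/(223/(-64/3)) = 1/(223*(-3/64)) = 1/(-669/64) = -64/669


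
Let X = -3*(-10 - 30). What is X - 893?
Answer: -773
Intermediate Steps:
X = 120 (X = -3*(-40) = 120)
X - 893 = 120 - 893 = -773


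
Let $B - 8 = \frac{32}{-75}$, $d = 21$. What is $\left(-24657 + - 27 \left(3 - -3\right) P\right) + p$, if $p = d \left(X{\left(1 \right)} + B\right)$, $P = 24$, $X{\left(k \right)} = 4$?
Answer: $- \frac{707549}{25} \approx -28302.0$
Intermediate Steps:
$B = \frac{568}{75}$ ($B = 8 + \frac{32}{-75} = 8 + 32 \left(- \frac{1}{75}\right) = 8 - \frac{32}{75} = \frac{568}{75} \approx 7.5733$)
$p = \frac{6076}{25}$ ($p = 21 \left(4 + \frac{568}{75}\right) = 21 \cdot \frac{868}{75} = \frac{6076}{25} \approx 243.04$)
$\left(-24657 + - 27 \left(3 - -3\right) P\right) + p = \left(-24657 + - 27 \left(3 - -3\right) 24\right) + \frac{6076}{25} = \left(-24657 + - 27 \left(3 + 3\right) 24\right) + \frac{6076}{25} = \left(-24657 + \left(-27\right) 6 \cdot 24\right) + \frac{6076}{25} = \left(-24657 - 3888\right) + \frac{6076}{25} = -28545 + \frac{6076}{25} = - \frac{707549}{25}$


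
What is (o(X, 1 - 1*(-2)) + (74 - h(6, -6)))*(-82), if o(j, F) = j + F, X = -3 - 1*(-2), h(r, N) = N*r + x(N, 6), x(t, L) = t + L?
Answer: -9184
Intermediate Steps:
x(t, L) = L + t
h(r, N) = 6 + N + N*r (h(r, N) = N*r + (6 + N) = 6 + N + N*r)
X = -1 (X = -3 + 2 = -1)
o(j, F) = F + j
(o(X, 1 - 1*(-2)) + (74 - h(6, -6)))*(-82) = (((1 - 1*(-2)) - 1) + (74 - (6 - 6 - 6*6)))*(-82) = (((1 + 2) - 1) + (74 - (6 - 6 - 36)))*(-82) = ((3 - 1) + (74 - 1*(-36)))*(-82) = (2 + (74 + 36))*(-82) = (2 + 110)*(-82) = 112*(-82) = -9184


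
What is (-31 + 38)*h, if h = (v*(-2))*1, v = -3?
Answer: 42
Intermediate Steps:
h = 6 (h = -3*(-2)*1 = 6*1 = 6)
(-31 + 38)*h = (-31 + 38)*6 = 7*6 = 42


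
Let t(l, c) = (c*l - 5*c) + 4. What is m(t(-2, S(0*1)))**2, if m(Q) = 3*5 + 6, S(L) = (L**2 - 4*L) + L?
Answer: 441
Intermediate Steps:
S(L) = L**2 - 3*L
t(l, c) = 4 - 5*c + c*l (t(l, c) = (-5*c + c*l) + 4 = 4 - 5*c + c*l)
m(Q) = 21 (m(Q) = 15 + 6 = 21)
m(t(-2, S(0*1)))**2 = 21**2 = 441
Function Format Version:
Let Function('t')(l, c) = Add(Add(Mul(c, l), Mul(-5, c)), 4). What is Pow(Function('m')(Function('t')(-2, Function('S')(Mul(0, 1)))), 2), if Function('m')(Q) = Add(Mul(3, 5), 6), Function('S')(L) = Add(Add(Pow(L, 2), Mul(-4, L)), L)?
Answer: 441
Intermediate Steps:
Function('S')(L) = Add(Pow(L, 2), Mul(-3, L))
Function('t')(l, c) = Add(4, Mul(-5, c), Mul(c, l)) (Function('t')(l, c) = Add(Add(Mul(-5, c), Mul(c, l)), 4) = Add(4, Mul(-5, c), Mul(c, l)))
Function('m')(Q) = 21 (Function('m')(Q) = Add(15, 6) = 21)
Pow(Function('m')(Function('t')(-2, Function('S')(Mul(0, 1)))), 2) = Pow(21, 2) = 441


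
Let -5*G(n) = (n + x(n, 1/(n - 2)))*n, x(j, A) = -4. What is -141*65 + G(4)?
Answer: -9165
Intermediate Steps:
G(n) = -n*(-4 + n)/5 (G(n) = -(n - 4)*n/5 = -(-4 + n)*n/5 = -n*(-4 + n)/5)
-141*65 + G(4) = -141*65 + (1/5)*4*(4 - 1*4) = -9165 + (1/5)*4*(4 - 4) = -9165 + (1/5)*4*0 = -9165 + 0 = -9165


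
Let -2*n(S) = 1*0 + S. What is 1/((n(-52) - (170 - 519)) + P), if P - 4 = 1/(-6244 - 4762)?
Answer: 11006/4171273 ≈ 0.0026385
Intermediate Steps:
P = 44023/11006 (P = 4 + 1/(-6244 - 4762) = 4 + 1/(-11006) = 4 - 1/11006 = 44023/11006 ≈ 3.9999)
n(S) = -S/2 (n(S) = -(1*0 + S)/2 = -(0 + S)/2 = -S/2)
1/((n(-52) - (170 - 519)) + P) = 1/((-½*(-52) - (170 - 519)) + 44023/11006) = 1/((26 - 1*(-349)) + 44023/11006) = 1/((26 + 349) + 44023/11006) = 1/(375 + 44023/11006) = 1/(4171273/11006) = 11006/4171273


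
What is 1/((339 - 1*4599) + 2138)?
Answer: -1/2122 ≈ -0.00047125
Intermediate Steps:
1/((339 - 1*4599) + 2138) = 1/((339 - 4599) + 2138) = 1/(-4260 + 2138) = 1/(-2122) = -1/2122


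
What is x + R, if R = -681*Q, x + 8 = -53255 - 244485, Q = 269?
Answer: -480937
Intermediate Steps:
x = -297748 (x = -8 + (-53255 - 244485) = -8 - 297740 = -297748)
R = -183189 (R = -681*269 = -183189)
x + R = -297748 - 183189 = -480937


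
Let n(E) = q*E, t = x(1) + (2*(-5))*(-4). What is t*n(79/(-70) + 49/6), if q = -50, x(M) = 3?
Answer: -317770/21 ≈ -15132.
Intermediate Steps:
t = 43 (t = 3 + (2*(-5))*(-4) = 3 - 10*(-4) = 3 + 40 = 43)
n(E) = -50*E
t*n(79/(-70) + 49/6) = 43*(-50*(79/(-70) + 49/6)) = 43*(-50*(79*(-1/70) + 49*(⅙))) = 43*(-50*(-79/70 + 49/6)) = 43*(-50*739/105) = 43*(-7390/21) = -317770/21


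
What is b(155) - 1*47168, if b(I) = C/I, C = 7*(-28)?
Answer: -7311236/155 ≈ -47169.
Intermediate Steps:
C = -196
b(I) = -196/I
b(155) - 1*47168 = -196/155 - 1*47168 = -196*1/155 - 47168 = -196/155 - 47168 = -7311236/155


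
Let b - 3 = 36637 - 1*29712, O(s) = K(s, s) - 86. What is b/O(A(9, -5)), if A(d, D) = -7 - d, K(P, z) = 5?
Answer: -6928/81 ≈ -85.531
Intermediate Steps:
O(s) = -81 (O(s) = 5 - 86 = -81)
b = 6928 (b = 3 + (36637 - 1*29712) = 3 + (36637 - 29712) = 3 + 6925 = 6928)
b/O(A(9, -5)) = 6928/(-81) = 6928*(-1/81) = -6928/81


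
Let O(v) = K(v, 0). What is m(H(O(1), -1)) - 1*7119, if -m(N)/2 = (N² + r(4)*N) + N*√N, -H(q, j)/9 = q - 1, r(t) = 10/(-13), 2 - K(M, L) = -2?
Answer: -112041/13 + 162*I*√3 ≈ -8618.5 + 280.59*I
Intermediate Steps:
K(M, L) = 4 (K(M, L) = 2 - 1*(-2) = 2 + 2 = 4)
r(t) = -10/13 (r(t) = 10*(-1/13) = -10/13)
O(v) = 4
H(q, j) = 9 - 9*q (H(q, j) = -9*(q - 1) = -9*(-1 + q) = 9 - 9*q)
m(N) = -2*N² - 2*N^(3/2) + 20*N/13 (m(N) = -2*((N² - 10*N/13) + N*√N) = -2*((N² - 10*N/13) + N^(3/2)) = -2*(N² + N^(3/2) - 10*N/13) = -2*N² - 2*N^(3/2) + 20*N/13)
m(H(O(1), -1)) - 1*7119 = (-2*(9 - 9*4)² - 2*(9 - 9*4)^(3/2) + 20*(9 - 9*4)/13) - 1*7119 = (-2*(9 - 36)² - 2*(9 - 36)^(3/2) + 20*(9 - 36)/13) - 7119 = (-2*(-27)² - (-162)*I*√3 + (20/13)*(-27)) - 7119 = (-2*729 - (-162)*I*√3 - 540/13) - 7119 = (-1458 + 162*I*√3 - 540/13) - 7119 = (-19494/13 + 162*I*√3) - 7119 = -112041/13 + 162*I*√3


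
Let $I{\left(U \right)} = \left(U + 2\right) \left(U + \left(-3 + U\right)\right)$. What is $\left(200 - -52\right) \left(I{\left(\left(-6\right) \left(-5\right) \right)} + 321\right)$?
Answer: $540540$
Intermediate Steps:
$I{\left(U \right)} = \left(-3 + 2 U\right) \left(2 + U\right)$ ($I{\left(U \right)} = \left(2 + U\right) \left(-3 + 2 U\right) = \left(-3 + 2 U\right) \left(2 + U\right)$)
$\left(200 - -52\right) \left(I{\left(\left(-6\right) \left(-5\right) \right)} + 321\right) = \left(200 - -52\right) \left(\left(-6 - -30 + 2 \left(\left(-6\right) \left(-5\right)\right)^{2}\right) + 321\right) = \left(200 + 52\right) \left(\left(-6 + 30 + 2 \cdot 30^{2}\right) + 321\right) = 252 \left(\left(-6 + 30 + 2 \cdot 900\right) + 321\right) = 252 \left(\left(-6 + 30 + 1800\right) + 321\right) = 252 \left(1824 + 321\right) = 252 \cdot 2145 = 540540$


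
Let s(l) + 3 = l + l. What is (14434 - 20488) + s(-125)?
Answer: -6307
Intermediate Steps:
s(l) = -3 + 2*l (s(l) = -3 + (l + l) = -3 + 2*l)
(14434 - 20488) + s(-125) = (14434 - 20488) + (-3 + 2*(-125)) = -6054 + (-3 - 250) = -6054 - 253 = -6307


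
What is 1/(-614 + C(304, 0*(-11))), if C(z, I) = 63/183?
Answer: -61/37433 ≈ -0.0016296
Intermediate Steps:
C(z, I) = 21/61 (C(z, I) = 63*(1/183) = 21/61)
1/(-614 + C(304, 0*(-11))) = 1/(-614 + 21/61) = 1/(-37433/61) = -61/37433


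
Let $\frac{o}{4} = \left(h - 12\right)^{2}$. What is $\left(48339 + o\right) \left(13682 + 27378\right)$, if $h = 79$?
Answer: $2722072700$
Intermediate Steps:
$o = 17956$ ($o = 4 \left(79 - 12\right)^{2} = 4 \cdot 67^{2} = 4 \cdot 4489 = 17956$)
$\left(48339 + o\right) \left(13682 + 27378\right) = \left(48339 + 17956\right) \left(13682 + 27378\right) = 66295 \cdot 41060 = 2722072700$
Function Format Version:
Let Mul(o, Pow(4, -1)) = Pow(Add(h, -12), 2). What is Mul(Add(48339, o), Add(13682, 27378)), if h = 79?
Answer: 2722072700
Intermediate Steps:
o = 17956 (o = Mul(4, Pow(Add(79, -12), 2)) = Mul(4, Pow(67, 2)) = Mul(4, 4489) = 17956)
Mul(Add(48339, o), Add(13682, 27378)) = Mul(Add(48339, 17956), Add(13682, 27378)) = Mul(66295, 41060) = 2722072700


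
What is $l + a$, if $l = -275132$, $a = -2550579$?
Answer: $-2825711$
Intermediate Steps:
$l + a = -275132 - 2550579 = -2825711$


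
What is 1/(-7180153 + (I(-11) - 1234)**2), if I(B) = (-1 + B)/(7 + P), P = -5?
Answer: -1/5642553 ≈ -1.7722e-7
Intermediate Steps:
I(B) = -1/2 + B/2 (I(B) = (-1 + B)/(7 - 5) = (-1 + B)/2 = (-1 + B)*(1/2) = -1/2 + B/2)
1/(-7180153 + (I(-11) - 1234)**2) = 1/(-7180153 + ((-1/2 + (1/2)*(-11)) - 1234)**2) = 1/(-7180153 + ((-1/2 - 11/2) - 1234)**2) = 1/(-7180153 + (-6 - 1234)**2) = 1/(-7180153 + (-1240)**2) = 1/(-7180153 + 1537600) = 1/(-5642553) = -1/5642553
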